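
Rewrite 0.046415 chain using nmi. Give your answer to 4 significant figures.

1 chain = 0.0108622 nmi.
0.046415 × 0.0108622 ≈ 0.0005042 nmi.

0.0005042 nmi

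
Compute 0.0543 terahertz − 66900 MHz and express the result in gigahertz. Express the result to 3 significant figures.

0.0543 THz = 54.3000 GHz and 66900 MHz = 66.9000 GHz.
54.3000 − 66.9000 ≈ -12.6 GHz.

-12.6 gigahertz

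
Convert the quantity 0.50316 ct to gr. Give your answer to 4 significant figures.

1 ct = 3.08647 gr.
So 0.50316 × 3.08647 ≈ 1.553 gr.

1.553 grains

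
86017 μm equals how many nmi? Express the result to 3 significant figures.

4.64 × 10^-5 nautical miles

1 micrometer = 5.39957 × 10^-10 nautical miles.
Then 86017 × 5.39957 × 10^-10 ≈ 4.64 × 10^-5 nmi.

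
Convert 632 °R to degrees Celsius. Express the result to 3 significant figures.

°R = (°C + 273.15) × 9/5.
Applying the formula gives 78.0 °C.

78.0 degrees Celsius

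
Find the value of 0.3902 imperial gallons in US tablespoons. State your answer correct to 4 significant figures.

120.0 US tbsp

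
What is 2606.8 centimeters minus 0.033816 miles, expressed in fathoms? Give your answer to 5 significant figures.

2606.8 cm = 14.2542 fathom and 0.033816 mi = 29.7581 fathom.
14.2542 − 29.7581 ≈ -15.504 fathom.

-15.504 fathoms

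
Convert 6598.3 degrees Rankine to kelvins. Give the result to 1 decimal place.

3665.7 kelvins

°R = K × 9/5.
Applying the formula gives 3665.7 K.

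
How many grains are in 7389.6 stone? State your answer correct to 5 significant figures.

7.2418 × 10^8 gr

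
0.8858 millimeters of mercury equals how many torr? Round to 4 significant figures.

0.8858 torr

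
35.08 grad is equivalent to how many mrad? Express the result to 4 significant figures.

551.0 mrad

1 gradian = 15.7080 mrad.
35.08 × 15.7080 ≈ 551.0 mrad.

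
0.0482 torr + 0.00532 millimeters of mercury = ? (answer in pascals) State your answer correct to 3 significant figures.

7.14 Pa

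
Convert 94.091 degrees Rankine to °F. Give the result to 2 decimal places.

°R = °F + 459.67.
Applying the formula gives -365.58 °F.

-365.58 °F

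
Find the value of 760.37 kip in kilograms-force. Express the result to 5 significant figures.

1 kip = 453.592 kilograms-force.
760.37 × 453.592 ≈ 344900 kgf.

344900 kilograms-force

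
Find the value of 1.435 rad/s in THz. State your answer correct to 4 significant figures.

2.284e-13 terahertz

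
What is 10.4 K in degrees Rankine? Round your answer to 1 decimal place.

°R = K × 9/5.
Applying the formula gives 18.7 °R.

18.7 °R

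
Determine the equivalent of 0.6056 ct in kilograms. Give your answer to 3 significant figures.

0.000121 kilograms

1 carat = 0.000200000 kg.
Then 0.6056 × 0.000200000 ≈ 0.000121 kg.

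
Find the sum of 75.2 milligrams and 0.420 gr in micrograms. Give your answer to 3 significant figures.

75.2 mg = 75200.0 μg and 0.420 gr = 27215.5 μg.
75200.0 + 27215.5 ≈ 102000 μg.

102000 micrograms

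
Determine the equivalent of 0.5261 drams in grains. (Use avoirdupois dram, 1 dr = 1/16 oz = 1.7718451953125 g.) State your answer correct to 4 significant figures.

1 dr = 27.34375 grains.
Then 0.5261 × 27.34375 ≈ 14.39 gr.

14.39 gr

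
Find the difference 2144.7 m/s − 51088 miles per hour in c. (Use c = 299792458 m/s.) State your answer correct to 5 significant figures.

-6.9027 × 10^-5 times the speed of light

2144.7 m/s = 7.15395 × 10^-6 c and 51088 mph = 7.61806 × 10^-5 c.
7.15395 × 10^-6 − 7.61806 × 10^-5 ≈ -6.9027 × 10^-5 c.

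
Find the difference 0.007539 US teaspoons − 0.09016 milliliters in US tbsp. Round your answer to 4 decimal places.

0.007539 US tsp = 0.00251300 US tbsp and 0.09016 mL = 0.00609734 US tbsp.
0.00251300 − 0.00609734 ≈ -0.0036 US tbsp.

-0.0036 US tablespoons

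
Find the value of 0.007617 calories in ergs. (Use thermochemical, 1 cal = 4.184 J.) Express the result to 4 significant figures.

318700 ergs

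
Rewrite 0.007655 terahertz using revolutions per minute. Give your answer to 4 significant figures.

4.593e+11 revolutions per minute

1 terahertz = 6.00000e+13 revolutions per minute.
0.007655 × 6.00000e+13 ≈ 4.593e+11 rpm.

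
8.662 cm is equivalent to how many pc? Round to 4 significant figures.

2.807e-18 pc

1 centimeter = 3.24078e-19 parsecs.
Thus 8.662 × 3.24078e-19 ≈ 2.807e-18 pc.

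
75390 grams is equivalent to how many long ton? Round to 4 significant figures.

1 gram = 9.84207 × 10^-7 long tons.
So 75390 × 9.84207 × 10^-7 ≈ 0.07420 long ton.

0.07420 long ton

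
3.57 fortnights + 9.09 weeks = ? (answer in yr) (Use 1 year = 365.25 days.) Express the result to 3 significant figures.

0.311 yr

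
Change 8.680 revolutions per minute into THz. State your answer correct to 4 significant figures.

1 revolution per minute = 1.66667 × 10^-14 THz.
So 8.680 × 1.66667 × 10^-14 ≈ 1.447 × 10^-13 THz.

1.447 × 10^-13 THz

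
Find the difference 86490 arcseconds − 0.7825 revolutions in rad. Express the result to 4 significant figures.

86490 arcsec = 0.419315 rad and 0.7825 rev = 4.91659 rad.
0.419315 − 4.91659 ≈ -4.497 rad.

-4.497 radians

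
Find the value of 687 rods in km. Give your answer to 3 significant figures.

1 rod = 0.00502920 km.
So 687 × 0.00502920 ≈ 3.46 km.

3.46 km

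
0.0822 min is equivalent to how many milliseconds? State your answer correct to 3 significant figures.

4930 ms

1 min = 60000.0 milliseconds.
Then 0.0822 × 60000.0 ≈ 4930 ms.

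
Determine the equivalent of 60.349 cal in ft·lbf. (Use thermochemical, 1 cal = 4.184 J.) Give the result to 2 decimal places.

1 cal = 3.08596 ft·lbf.
So 60.349 × 3.08596 ≈ 186.23 ft·lbf.

186.23 ft·lbf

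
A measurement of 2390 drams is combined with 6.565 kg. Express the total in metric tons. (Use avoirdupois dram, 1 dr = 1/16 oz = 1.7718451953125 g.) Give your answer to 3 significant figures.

0.0108 metric tons

2390 dr = 0.00423471 t and 6.565 kg = 0.00656500 t.
0.00423471 + 0.00656500 ≈ 0.0108 t.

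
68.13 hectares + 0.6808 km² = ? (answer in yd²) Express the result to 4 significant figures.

1.629 × 10^6 yd²

68.13 ha = 814828 yd² and 0.6808 km² = 814230 yd².
814828 + 814230 ≈ 1.629 × 10^6 yd².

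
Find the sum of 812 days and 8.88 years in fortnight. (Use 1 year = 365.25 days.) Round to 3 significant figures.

812 d = 58.0000 fortnight and 8.88 yr = 231.673 fortnight.
58.0000 + 231.673 ≈ 290 fortnight.

290 fortnight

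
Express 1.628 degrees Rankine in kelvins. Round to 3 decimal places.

°R = K × 9/5.
Applying the formula gives 0.904 K.

0.904 K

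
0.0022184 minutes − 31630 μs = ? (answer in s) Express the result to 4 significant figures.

0.1015 s

0.0022184 min = 0.133104 s and 31630 μs = 0.0316300 s.
0.133104 − 0.0316300 ≈ 0.1015 s.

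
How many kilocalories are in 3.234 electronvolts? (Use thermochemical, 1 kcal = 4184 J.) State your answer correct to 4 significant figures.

1 electronvolt = 3.82929 × 10^-23 kilocalories.
3.234 × 3.82929 × 10^-23 ≈ 1.238 × 10^-22 kcal.

1.238 × 10^-22 kilocalories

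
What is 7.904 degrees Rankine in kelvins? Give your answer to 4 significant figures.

4.391 K

°R = K × 9/5.
Applying the formula gives 4.391 K.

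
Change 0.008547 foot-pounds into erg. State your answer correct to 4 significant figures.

115900 erg

1 ft·lbf = 1.35582e+7 erg.
Thus 0.008547 × 1.35582e+7 ≈ 115900 erg.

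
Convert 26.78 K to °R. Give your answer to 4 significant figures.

°R = K × 9/5.
Applying the formula gives 48.20 °R.

48.20 °R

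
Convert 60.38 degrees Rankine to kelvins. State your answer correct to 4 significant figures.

°R = K × 9/5.
Applying the formula gives 33.54 K.

33.54 kelvins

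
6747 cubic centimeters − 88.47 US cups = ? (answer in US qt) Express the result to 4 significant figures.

6747 cm³ = 7.12948 US qt and 88.47 US cup = 22.1175 US qt.
7.12948 − 22.1175 ≈ -14.99 US qt.

-14.99 US qt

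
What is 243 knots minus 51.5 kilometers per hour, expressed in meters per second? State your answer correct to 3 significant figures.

243 kn = 125.010 m/s and 51.5 km/h = 14.3056 m/s.
125.010 − 14.3056 ≈ 111 m/s.

111 m/s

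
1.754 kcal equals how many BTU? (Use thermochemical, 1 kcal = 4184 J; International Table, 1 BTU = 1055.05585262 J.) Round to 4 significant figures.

6.956 BTU

1 kilocalorie = 3.96567 British thermal units.
So 1.754 × 3.96567 ≈ 6.956 BTU.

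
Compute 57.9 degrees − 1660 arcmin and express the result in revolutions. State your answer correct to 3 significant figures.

0.0840 rev

57.9 ° = 0.160833 rev and 1660 arcmin = 0.0768519 rev.
0.160833 − 0.0768519 ≈ 0.0840 rev.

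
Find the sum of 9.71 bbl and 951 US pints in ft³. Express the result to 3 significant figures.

70.4 ft³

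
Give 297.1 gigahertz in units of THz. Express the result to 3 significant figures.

1 GHz = 0.00100000 THz.
So 297.1 × 0.00100000 ≈ 0.297 THz.

0.297 THz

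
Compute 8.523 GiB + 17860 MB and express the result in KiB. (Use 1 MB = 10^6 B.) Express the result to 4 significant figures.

2.638 × 10^7 kibibytes

8.523 GiB = 8.93701 × 10^6 KiB and 17860 MB = 1.74414 × 10^7 KiB.
8.93701 × 10^6 + 1.74414 × 10^7 ≈ 2.638 × 10^7 KiB.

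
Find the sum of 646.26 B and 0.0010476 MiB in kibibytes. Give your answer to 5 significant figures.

1.7039 KiB

646.26 B = 0.631113 KiB and 0.0010476 MiB = 1.07274 KiB.
0.631113 + 1.07274 ≈ 1.7039 KiB.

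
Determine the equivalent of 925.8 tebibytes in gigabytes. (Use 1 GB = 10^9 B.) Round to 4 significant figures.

1 tebibyte = 1099.51 gigabytes.
925.8 × 1099.51 ≈ 1.018 × 10^6 GB.

1.018 × 10^6 GB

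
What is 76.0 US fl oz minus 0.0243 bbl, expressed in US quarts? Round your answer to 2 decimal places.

-1.71 US quarts

76.0 US fl oz = 2.37500 US qt and 0.0243 bbl = 4.08240 US qt.
2.37500 − 4.08240 ≈ -1.71 US qt.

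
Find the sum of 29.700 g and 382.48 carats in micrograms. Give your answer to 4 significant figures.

1.062 × 10^8 micrograms

29.700 g = 2.97000 × 10^7 μg and 382.48 ct = 7.64960 × 10^7 μg.
2.97000 × 10^7 + 7.64960 × 10^7 ≈ 1.062 × 10^8 μg.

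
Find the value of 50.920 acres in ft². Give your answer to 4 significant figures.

1 acre = 43560.0 ft².
Thus 50.920 × 43560.0 ≈ 2.218 × 10^6 ft².

2.218 × 10^6 ft²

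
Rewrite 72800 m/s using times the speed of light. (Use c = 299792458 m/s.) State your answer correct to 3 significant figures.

1 m/s = 3.33564e-9 times the speed of light.
Then 72800 × 3.33564e-9 ≈ 0.000243 c.

0.000243 c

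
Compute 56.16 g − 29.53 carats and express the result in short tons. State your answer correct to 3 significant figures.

5.54e-5 short ton

56.16 g = 6.19058e-5 short ton and 29.53 ct = 6.51025e-6 short ton.
6.19058e-5 − 6.51025e-6 ≈ 5.54e-5 short ton.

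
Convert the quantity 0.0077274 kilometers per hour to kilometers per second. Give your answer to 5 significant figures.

2.1465 × 10^-6 km/s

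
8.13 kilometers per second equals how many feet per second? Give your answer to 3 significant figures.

26700 feet per second

1 kilometer per second = 3280.84 ft/s.
Thus 8.13 × 3280.84 ≈ 26700 ft/s.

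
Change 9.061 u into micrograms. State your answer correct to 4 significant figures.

1 atomic mass unit = 1.66054e-18 μg.
Thus 9.061 × 1.66054e-18 ≈ 1.505e-17 μg.

1.505e-17 micrograms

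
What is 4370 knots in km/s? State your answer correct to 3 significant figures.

1 kn = 0.000514444 km/s.
4370 × 0.000514444 ≈ 2.25 km/s.

2.25 km/s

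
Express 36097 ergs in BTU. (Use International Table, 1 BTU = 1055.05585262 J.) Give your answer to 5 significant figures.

3.4213e-6 British thermal units

1 erg = 9.47817e-11 BTU.
So 36097 × 9.47817e-11 ≈ 3.4213e-6 BTU.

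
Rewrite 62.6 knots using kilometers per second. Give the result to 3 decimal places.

1 kn = 0.000514444 kilometers per second.
Then 62.6 × 0.000514444 ≈ 0.032 km/s.

0.032 kilometers per second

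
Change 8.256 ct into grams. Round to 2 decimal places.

1.65 g

1 carat = 0.200000 g.
So 8.256 × 0.200000 ≈ 1.65 g.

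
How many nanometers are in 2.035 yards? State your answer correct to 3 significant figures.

1 yd = 9.14400e+8 nanometers.
Then 2.035 × 9.14400e+8 ≈ 1.86e+9 nm.

1.86e+9 nm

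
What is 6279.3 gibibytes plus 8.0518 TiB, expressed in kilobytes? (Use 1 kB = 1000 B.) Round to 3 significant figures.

1.56e+10 kB

6279.3 GiB = 6.74235e+9 kB and 8.0518 TiB = 8.85305e+9 kB.
6.74235e+9 + 8.85305e+9 ≈ 1.56e+10 kB.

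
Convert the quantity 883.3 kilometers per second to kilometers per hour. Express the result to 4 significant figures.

3.180 × 10^6 km/h

1 kilometer per second = 3600.00 km/h.
Then 883.3 × 3600.00 ≈ 3.180 × 10^6 km/h.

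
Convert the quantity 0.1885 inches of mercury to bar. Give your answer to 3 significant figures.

0.00638 bar

1 inch of mercury = 0.0338639 bar.
Then 0.1885 × 0.0338639 ≈ 0.00638 bar.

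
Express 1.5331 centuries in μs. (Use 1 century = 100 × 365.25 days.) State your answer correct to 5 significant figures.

4.8381e+15 μs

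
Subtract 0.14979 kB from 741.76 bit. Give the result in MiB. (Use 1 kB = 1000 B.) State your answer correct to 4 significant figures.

-5.443 × 10^-5 MiB

741.76 bit = 8.84247 × 10^-5 MiB and 0.14979 kB = 0.000142851 MiB.
8.84247 × 10^-5 − 0.000142851 ≈ -5.443 × 10^-5 MiB.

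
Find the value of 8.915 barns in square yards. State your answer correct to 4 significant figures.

1.066 × 10^-27 yd²

1 barn = 1.19599 × 10^-28 yd².
So 8.915 × 1.19599 × 10^-28 ≈ 1.066 × 10^-27 yd².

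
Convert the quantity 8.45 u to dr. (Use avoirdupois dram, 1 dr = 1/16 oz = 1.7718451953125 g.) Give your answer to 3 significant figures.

1 atomic mass unit = 9.37181e-25 drams.
Then 8.45 × 9.37181e-25 ≈ 7.92e-24 dr.

7.92e-24 dr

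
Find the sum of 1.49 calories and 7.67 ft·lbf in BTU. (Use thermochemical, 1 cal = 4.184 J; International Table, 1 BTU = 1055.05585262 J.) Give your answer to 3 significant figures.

0.0158 British thermal units

1.49 cal = 0.00590884 BTU and 7.67 ft·lbf = 0.00985647 BTU.
0.00590884 + 0.00985647 ≈ 0.0158 BTU.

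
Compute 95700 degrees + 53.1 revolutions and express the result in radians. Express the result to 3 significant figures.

2000 rad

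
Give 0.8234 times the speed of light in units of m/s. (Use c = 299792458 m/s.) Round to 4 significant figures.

2.468e+8 meters per second

1 speed of light = 2.99792e+8 m/s.
0.8234 × 2.99792e+8 ≈ 2.468e+8 m/s.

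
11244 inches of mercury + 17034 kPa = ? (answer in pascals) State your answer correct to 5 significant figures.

11244 inHg = 3.80766e+7 Pa and 17034 kPa = 1.70340e+7 Pa.
3.80766e+7 + 1.70340e+7 ≈ 5.5111e+7 Pa.

5.5111e+7 pascals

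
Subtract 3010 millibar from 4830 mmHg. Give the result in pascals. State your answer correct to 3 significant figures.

4830 mmHg = 643947 Pa and 3010 mbar = 301000 Pa.
643947 − 301000 ≈ 343000 Pa.

343000 Pa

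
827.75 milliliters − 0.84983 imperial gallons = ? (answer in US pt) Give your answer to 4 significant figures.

827.75 mL = 1.74935 US pt and 0.84983 imp gal = 8.16483 US pt.
1.74935 − 8.16483 ≈ -6.415 US pt.

-6.415 US pt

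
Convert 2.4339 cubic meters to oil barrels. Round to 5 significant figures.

15.309 bbl

1 cubic meter = 6.28981 bbl.
2.4339 × 6.28981 ≈ 15.309 bbl.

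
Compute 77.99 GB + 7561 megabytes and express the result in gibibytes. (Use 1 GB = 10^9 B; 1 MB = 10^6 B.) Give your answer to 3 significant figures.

77.99 GB = 72.6338 GiB and 7561 MB = 7.04173 GiB.
72.6338 + 7.04173 ≈ 79.7 GiB.

79.7 GiB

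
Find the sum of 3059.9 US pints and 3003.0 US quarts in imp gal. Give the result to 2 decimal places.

943.62 imp gal

3059.9 US pt = 318.487 imp gal and 3003.0 US qt = 625.130 imp gal.
318.487 + 625.130 ≈ 943.62 imp gal.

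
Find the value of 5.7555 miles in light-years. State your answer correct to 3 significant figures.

9.79 × 10^-13 light-years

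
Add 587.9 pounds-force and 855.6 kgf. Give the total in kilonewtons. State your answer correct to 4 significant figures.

587.9 lbf = 2.61511 kN and 855.6 kgf = 8.39057 kN.
2.61511 + 8.39057 ≈ 11.01 kN.

11.01 kilonewtons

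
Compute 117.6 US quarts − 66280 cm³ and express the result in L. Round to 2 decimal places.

117.6 US qt = 111.291 L and 66280 cm³ = 66.2800 L.
111.291 − 66.2800 ≈ 45.01 L.

45.01 liters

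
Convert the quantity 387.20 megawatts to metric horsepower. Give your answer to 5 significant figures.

1 MW = 1359.622 metric horsepower.
Thus 387.20 × 1359.622 ≈ 526450 PS.

526450 metric horsepower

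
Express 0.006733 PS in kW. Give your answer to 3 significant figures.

0.00495 kilowatts

1 PS = 0.735499 kW.
So 0.006733 × 0.735499 ≈ 0.00495 kW.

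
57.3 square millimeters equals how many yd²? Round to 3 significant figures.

6.85 × 10^-5 square yards

1 square millimeter = 1.19599 × 10^-6 square yards.
57.3 × 1.19599 × 10^-6 ≈ 6.85 × 10^-5 yd².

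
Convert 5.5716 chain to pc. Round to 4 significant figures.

1 chain = 6.51941e-16 parsecs.
5.5716 × 6.51941e-16 ≈ 3.632e-15 pc.

3.632e-15 pc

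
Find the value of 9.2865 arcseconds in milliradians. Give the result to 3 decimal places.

1 arcsecond = 0.00484814 milliradians.
Then 9.2865 × 0.00484814 ≈ 0.045 mrad.

0.045 milliradians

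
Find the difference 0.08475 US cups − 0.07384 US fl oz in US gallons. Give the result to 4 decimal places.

0.0047 US gallons

0.08475 US cup = 0.005296875 US gal and 0.07384 US fl oz = 0.0005768750 US gal.
0.005296875 − 0.0005768750 ≈ 0.0047 US gal.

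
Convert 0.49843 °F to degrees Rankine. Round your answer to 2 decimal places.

°R = °F + 459.67.
Applying the formula gives 460.17 °R.

460.17 °R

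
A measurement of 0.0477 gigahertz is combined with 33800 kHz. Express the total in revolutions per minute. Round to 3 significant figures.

0.0477 GHz = 2.86200 × 10^9 rpm and 33800 kHz = 2.02800 × 10^9 rpm.
2.86200 × 10^9 + 2.02800 × 10^9 ≈ 4.89 × 10^9 rpm.

4.89 × 10^9 rpm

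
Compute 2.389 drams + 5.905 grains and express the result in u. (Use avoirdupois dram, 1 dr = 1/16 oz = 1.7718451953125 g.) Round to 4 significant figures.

2.389 dr = 2.54913e+24 u and 5.905 gr = 2.30430e+23 u.
2.54913e+24 + 2.30430e+23 ≈ 2.780e+24 u.

2.780e+24 atomic mass units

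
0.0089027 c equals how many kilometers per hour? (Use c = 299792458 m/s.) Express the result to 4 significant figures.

1 speed of light = 1.07925e+9 km/h.
So 0.0089027 × 1.07925e+9 ≈ 9.608e+6 km/h.

9.608e+6 kilometers per hour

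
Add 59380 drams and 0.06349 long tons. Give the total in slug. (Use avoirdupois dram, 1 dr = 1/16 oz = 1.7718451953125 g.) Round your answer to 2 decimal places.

11.63 slugs

59380 dr = 7.20932 slug and 0.06349 long ton = 4.42026 slug.
7.20932 + 4.42026 ≈ 11.63 slug.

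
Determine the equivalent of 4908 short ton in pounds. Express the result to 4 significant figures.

1 short ton = 2000.00 pounds.
Then 4908 × 2000.00 ≈ 9.816e+6 lb.

9.816e+6 lb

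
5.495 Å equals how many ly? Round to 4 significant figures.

1 angstrom = 1.05700e-26 ly.
5.495 × 1.05700e-26 ≈ 5.808e-26 ly.

5.808e-26 ly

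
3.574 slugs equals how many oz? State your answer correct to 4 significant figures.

1840 oz

1 slug = 514.785 oz.
Thus 3.574 × 514.785 ≈ 1840 oz.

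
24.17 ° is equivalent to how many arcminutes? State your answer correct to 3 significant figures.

1 ° = 60.0000 arcmin.
Then 24.17 × 60.0000 ≈ 1450 arcmin.

1450 arcmin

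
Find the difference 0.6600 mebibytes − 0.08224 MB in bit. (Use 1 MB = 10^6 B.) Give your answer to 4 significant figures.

4.879e+6 bits

0.6600 MiB = 5.53648e+6 bit and 0.08224 MB = 657920 bit.
5.53648e+6 − 657920 ≈ 4.879e+6 bit.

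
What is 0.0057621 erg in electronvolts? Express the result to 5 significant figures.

1 erg = 6.24151 × 10^11 electronvolts.
So 0.0057621 × 6.24151 × 10^11 ≈ 3.5964 × 10^9 eV.

3.5964 × 10^9 electronvolts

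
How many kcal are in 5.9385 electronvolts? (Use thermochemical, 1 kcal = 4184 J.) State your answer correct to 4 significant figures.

1 eV = 3.82929e-23 kilocalories.
5.9385 × 3.82929e-23 ≈ 2.274e-22 kcal.

2.274e-22 kilocalories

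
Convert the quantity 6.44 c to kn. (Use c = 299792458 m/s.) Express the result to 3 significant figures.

1 c = 5.82750 × 10^8 kn.
Thus 6.44 × 5.82750 × 10^8 ≈ 3.75 × 10^9 kn.

3.75 × 10^9 kn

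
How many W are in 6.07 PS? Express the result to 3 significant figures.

4460 watts

1 PS = 735.499 watts.
6.07 × 735.499 ≈ 4460 W.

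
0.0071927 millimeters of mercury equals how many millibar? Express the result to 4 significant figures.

0.009589 millibar

1 millimeter of mercury = 1.33322 mbar.
So 0.0071927 × 1.33322 ≈ 0.009589 mbar.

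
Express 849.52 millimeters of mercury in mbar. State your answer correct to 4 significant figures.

1133 mbar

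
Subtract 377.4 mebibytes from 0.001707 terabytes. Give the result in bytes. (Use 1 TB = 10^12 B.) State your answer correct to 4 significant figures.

1.311 × 10^9 B

0.001707 TB = 1.70700 × 10^9 B and 377.4 MiB = 3.95733 × 10^8 B.
1.70700 × 10^9 − 3.95733 × 10^8 ≈ 1.311 × 10^9 B.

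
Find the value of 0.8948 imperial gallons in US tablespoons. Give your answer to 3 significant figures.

1 imp gal = 307.443 US tbsp.
Thus 0.8948 × 307.443 ≈ 275 US tbsp.

275 US tablespoons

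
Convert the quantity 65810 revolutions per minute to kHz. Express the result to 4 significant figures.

1 revolution per minute = 1.66667e-5 kilohertz.
So 65810 × 1.66667e-5 ≈ 1.097 kHz.

1.097 kHz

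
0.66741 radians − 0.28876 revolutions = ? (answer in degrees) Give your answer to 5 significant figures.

-65.714 degrees

0.66741 rad = 38.2398 ° and 0.28876 rev = 103.954 °.
38.2398 − 103.954 ≈ -65.714 °.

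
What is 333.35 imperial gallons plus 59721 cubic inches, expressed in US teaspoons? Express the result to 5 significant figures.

333.35 imp gal = 307459 US tsp and 59721 in³ = 198553 US tsp.
307459 + 198553 ≈ 506010 US tsp.

506010 US teaspoons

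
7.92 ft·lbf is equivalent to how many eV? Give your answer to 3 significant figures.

6.70 × 10^19 electronvolts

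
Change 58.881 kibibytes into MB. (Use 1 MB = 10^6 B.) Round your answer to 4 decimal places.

1 KiB = 0.00102400 MB.
58.881 × 0.00102400 ≈ 0.0603 MB.

0.0603 megabytes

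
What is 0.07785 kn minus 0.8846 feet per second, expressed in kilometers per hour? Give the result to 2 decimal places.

-0.83 km/h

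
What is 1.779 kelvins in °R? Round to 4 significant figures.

3.202 °R

°R = K × 9/5.
Applying the formula gives 3.202 °R.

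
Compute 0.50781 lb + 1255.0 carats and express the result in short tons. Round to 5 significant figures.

0.50781 lb = 0.0002539050 short ton and 1255.0 ct = 0.0002766801 short ton.
0.0002539050 + 0.0002766801 ≈ 0.00053059 short ton.

0.00053059 short tons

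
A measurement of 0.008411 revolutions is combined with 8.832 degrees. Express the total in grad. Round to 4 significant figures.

0.008411 rev = 3.36440 grad and 8.832 ° = 9.81333 grad.
3.36440 + 9.81333 ≈ 13.18 grad.

13.18 gradians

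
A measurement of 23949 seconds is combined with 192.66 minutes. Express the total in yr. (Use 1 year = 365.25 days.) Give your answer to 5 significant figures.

23949 s = 0.000758898 yr and 192.66 min = 0.000366302 yr.
0.000758898 + 0.000366302 ≈ 0.0011252 yr.

0.0011252 yr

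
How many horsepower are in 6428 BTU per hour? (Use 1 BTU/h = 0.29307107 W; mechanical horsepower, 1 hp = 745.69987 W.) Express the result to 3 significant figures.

2.53 horsepower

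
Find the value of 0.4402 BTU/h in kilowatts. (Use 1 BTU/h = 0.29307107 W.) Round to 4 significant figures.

0.0001290 kW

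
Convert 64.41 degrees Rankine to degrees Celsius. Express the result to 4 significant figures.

-237.4 degrees Celsius

°R = (°C + 273.15) × 9/5.
Applying the formula gives -237.4 °C.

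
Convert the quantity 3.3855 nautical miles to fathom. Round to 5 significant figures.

1 nmi = 1012.686 fathoms.
3.3855 × 1012.686 ≈ 3428.4 fathom.

3428.4 fathom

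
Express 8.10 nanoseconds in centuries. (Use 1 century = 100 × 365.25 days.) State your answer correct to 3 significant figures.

1 nanosecond = 3.16881e-19 centuries.
Thus 8.10 × 3.16881e-19 ≈ 2.57e-18 century.

2.57e-18 centuries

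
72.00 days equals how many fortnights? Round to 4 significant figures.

5.143 fortnight

1 day = 0.0714286 fortnight.
72.00 × 0.0714286 ≈ 5.143 fortnight.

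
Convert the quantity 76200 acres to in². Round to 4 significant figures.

4.780e+11 in²

1 acre = 6.27264e+6 square inches.
Then 76200 × 6.27264e+6 ≈ 4.780e+11 in².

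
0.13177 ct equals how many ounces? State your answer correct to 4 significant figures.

0.0009296 ounces

1 ct = 0.00705479 ounces.
0.13177 × 0.00705479 ≈ 0.0009296 oz.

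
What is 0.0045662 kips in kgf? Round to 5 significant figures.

1 kip = 453.592 kgf.
0.0045662 × 453.592 ≈ 2.0712 kgf.

2.0712 kilograms-force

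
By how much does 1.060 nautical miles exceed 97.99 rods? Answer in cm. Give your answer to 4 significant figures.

147000 centimeters

1.060 nmi = 196312 cm and 97.99 rod = 49281.1 cm.
196312 − 49281.1 ≈ 147000 cm.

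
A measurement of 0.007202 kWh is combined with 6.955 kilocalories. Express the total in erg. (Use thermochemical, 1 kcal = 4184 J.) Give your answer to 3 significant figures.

0.007202 kWh = 2.59272 × 10^11 erg and 6.955 kcal = 2.90997 × 10^11 erg.
2.59272 × 10^11 + 2.90997 × 10^11 ≈ 5.50 × 10^11 erg.

5.50 × 10^11 ergs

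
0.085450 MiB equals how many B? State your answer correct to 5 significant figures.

1 mebibyte = 1.04858 × 10^6 B.
0.085450 × 1.04858 × 10^6 ≈ 89601 B.

89601 B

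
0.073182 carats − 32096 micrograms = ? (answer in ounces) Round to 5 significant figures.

0.073182 ct = 0.000516284 oz and 32096 μg = 0.00113215 oz.
0.000516284 − 0.00113215 ≈ -0.00061587 oz.

-0.00061587 ounces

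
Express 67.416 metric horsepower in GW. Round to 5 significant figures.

4.9584 × 10^-5 gigawatts

1 PS = 7.35499 × 10^-7 GW.
Then 67.416 × 7.35499 × 10^-7 ≈ 4.9584 × 10^-5 GW.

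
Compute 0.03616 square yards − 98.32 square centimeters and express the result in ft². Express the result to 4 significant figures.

0.2196 square feet

0.03616 yd² = 0.325440 ft² and 98.32 cm² = 0.105831 ft².
0.325440 − 0.105831 ≈ 0.2196 ft².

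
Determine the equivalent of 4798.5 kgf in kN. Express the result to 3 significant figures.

47.1 kN

1 kgf = 0.00980665 kilonewtons.
Then 4798.5 × 0.00980665 ≈ 47.1 kN.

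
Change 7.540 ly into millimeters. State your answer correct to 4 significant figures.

7.133e+19 millimeters

1 ly = 9.46073e+18 mm.
Then 7.540 × 9.46073e+18 ≈ 7.133e+19 mm.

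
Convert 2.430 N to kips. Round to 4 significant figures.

0.0005463 kips

1 newton = 0.000224809 kips.
So 2.430 × 0.000224809 ≈ 0.0005463 kip.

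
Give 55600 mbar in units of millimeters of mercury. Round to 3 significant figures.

1 mbar = 0.750062 millimeters of mercury.
55600 × 0.750062 ≈ 41700 mmHg.

41700 millimeters of mercury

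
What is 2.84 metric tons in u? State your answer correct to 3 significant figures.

1 t = 6.02214e+29 u.
2.84 × 6.02214e+29 ≈ 1.71e+30 u.

1.71e+30 atomic mass units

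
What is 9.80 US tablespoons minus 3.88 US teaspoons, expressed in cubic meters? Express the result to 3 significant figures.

9.80 US tbsp = 0.000144910 m³ and 3.88 US tsp = 1.91242e-5 m³.
0.000144910 − 1.91242e-5 ≈ 0.000126 m³.

0.000126 m³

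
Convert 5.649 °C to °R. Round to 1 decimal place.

501.8 °R

°R = (°C + 273.15) × 9/5.
Applying the formula gives 501.8 °R.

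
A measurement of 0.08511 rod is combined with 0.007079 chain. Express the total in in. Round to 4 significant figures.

0.08511 rod = 16.8518 in and 0.007079 chain = 5.60657 in.
16.8518 + 5.60657 ≈ 22.46 in.

22.46 in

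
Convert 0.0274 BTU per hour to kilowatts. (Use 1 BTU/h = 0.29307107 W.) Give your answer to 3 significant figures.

8.03 × 10^-6 kW

1 BTU per hour = 0.000293071 kW.
Thus 0.0274 × 0.000293071 ≈ 8.03 × 10^-6 kW.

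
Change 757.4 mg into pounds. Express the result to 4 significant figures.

0.001670 lb

1 milligram = 2.20462e-6 lb.
757.4 × 2.20462e-6 ≈ 0.001670 lb.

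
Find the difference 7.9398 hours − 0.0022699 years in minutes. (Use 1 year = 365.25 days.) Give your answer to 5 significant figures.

7.9398 h = 476.388 min and 0.0022699 yr = 1193.88 min.
476.388 − 1193.88 ≈ -717.49 min.

-717.49 minutes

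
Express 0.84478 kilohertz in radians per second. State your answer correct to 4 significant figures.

1 kHz = 6283.19 rad/s.
So 0.84478 × 6283.19 ≈ 5308 rad/s.

5308 radians per second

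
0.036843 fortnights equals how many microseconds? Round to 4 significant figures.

4.457 × 10^10 μs

1 fortnight = 1.20960 × 10^12 microseconds.
0.036843 × 1.20960 × 10^12 ≈ 4.457 × 10^10 μs.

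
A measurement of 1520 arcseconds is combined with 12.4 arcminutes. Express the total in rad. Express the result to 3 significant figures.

0.0110 rad

1520 arcsec = 0.00736917 rad and 12.4 arcmin = 0.00360701 rad.
0.00736917 + 0.00360701 ≈ 0.0110 rad.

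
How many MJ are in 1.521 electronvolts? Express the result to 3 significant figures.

1 electronvolt = 1.60218 × 10^-25 MJ.
1.521 × 1.60218 × 10^-25 ≈ 2.44 × 10^-25 MJ.

2.44 × 10^-25 MJ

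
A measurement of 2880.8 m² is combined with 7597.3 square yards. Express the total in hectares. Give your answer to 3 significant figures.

2880.8 m² = 0.288080 ha and 7597.3 yd² = 0.635231 ha.
0.288080 + 0.635231 ≈ 0.923 ha.

0.923 ha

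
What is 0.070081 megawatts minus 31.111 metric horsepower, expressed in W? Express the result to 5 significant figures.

47199 W

0.070081 MW = 70081.0 W and 31.111 PS = 22882.1 W.
70081.0 − 22882.1 ≈ 47199 W.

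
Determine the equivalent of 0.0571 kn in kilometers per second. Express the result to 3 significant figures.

2.94 × 10^-5 kilometers per second

1 kn = 0.000514444 km/s.
0.0571 × 0.000514444 ≈ 2.94 × 10^-5 km/s.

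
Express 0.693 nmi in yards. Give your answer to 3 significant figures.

1400 yards

1 nmi = 2025.37 yards.
0.693 × 2025.37 ≈ 1400 yd.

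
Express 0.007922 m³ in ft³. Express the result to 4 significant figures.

1 cubic meter = 35.3147 cubic feet.
Then 0.007922 × 35.3147 ≈ 0.2798 ft³.

0.2798 cubic feet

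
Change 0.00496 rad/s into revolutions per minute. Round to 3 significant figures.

0.0474 rpm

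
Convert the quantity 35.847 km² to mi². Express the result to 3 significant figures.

1 square kilometer = 0.386102 square miles.
So 35.847 × 0.386102 ≈ 13.8 mi².

13.8 square miles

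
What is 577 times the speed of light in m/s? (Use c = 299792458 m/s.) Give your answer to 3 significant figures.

1 speed of light = 2.99792 × 10^8 meters per second.
So 577 × 2.99792 × 10^8 ≈ 1.73 × 10^11 m/s.

1.73 × 10^11 meters per second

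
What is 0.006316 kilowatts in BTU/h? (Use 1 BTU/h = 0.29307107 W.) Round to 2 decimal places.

21.55 BTU/h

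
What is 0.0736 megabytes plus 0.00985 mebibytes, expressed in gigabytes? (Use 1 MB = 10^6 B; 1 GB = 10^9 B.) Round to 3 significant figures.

8.39 × 10^-5 gigabytes

0.0736 MB = 7.36000 × 10^-5 GB and 0.00985 MiB = 1.03285 × 10^-5 GB.
7.36000 × 10^-5 + 1.03285 × 10^-5 ≈ 8.39 × 10^-5 GB.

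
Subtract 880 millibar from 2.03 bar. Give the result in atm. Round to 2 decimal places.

2.03 bar = 2.00345 atm and 880 mbar = 0.868492 atm.
2.00345 − 0.868492 ≈ 1.13 atm.

1.13 atm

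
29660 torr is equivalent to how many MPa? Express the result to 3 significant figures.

3.95 megapascals

1 torr = 0.000133322 MPa.
Thus 29660 × 0.000133322 ≈ 3.95 MPa.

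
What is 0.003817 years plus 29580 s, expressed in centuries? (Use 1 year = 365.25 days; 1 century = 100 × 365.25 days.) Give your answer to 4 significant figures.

4.754 × 10^-5 century

0.003817 yr = 3.81700 × 10^-5 century and 29580 s = 9.37334 × 10^-6 century.
3.81700 × 10^-5 + 9.37334 × 10^-6 ≈ 4.754 × 10^-5 century.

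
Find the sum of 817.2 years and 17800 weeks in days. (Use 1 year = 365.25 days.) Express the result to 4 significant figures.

423100 d

817.2 yr = 298482 d and 17800 wk = 124600 d.
298482 + 124600 ≈ 423100 d.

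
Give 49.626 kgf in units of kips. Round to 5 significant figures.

1 kilogram-force = 0.00220462 kip.
Then 49.626 × 0.00220462 ≈ 0.10941 kip.

0.10941 kip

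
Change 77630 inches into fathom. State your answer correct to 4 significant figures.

1 inch = 0.0138889 fathom.
Then 77630 × 0.0138889 ≈ 1078 fathom.

1078 fathom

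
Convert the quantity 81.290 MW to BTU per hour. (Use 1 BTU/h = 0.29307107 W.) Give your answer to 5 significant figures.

2.7737 × 10^8 BTU per hour

1 megawatt = 3.41214 × 10^6 BTU per hour.
So 81.290 × 3.41214 × 10^6 ≈ 2.7737 × 10^8 BTU/h.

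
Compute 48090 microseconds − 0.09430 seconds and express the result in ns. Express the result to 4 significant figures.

-4.621e+7 ns

48090 μs = 4.80900e+7 ns and 0.09430 s = 9.43000e+7 ns.
4.80900e+7 − 9.43000e+7 ≈ -4.621e+7 ns.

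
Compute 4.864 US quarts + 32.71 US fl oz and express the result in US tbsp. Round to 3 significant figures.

377 US tbsp

4.864 US qt = 311.296 US tbsp and 32.71 US fl oz = 65.4200 US tbsp.
311.296 + 65.4200 ≈ 377 US tbsp.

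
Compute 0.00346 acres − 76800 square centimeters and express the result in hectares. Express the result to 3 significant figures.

0.000632 hectares

0.00346 acre = 0.00140021 ha and 76800 cm² = 0.000768000 ha.
0.00140021 − 0.000768000 ≈ 0.000632 ha.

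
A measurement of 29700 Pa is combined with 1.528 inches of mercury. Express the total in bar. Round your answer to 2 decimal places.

0.35 bar

29700 Pa = 0.297000 bar and 1.528 inHg = 0.0517440 bar.
0.297000 + 0.0517440 ≈ 0.35 bar.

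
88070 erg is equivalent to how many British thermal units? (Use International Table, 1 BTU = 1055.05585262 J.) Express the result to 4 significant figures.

8.347 × 10^-6 BTU

1 erg = 9.47817 × 10^-11 BTU.
Thus 88070 × 9.47817 × 10^-11 ≈ 8.347 × 10^-6 BTU.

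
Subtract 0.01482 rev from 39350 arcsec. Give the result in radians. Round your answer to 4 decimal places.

39350 arcsec = 0.190774 rad and 0.01482 rev = 0.0931168 rad.
0.190774 − 0.0931168 ≈ 0.0977 rad.

0.0977 rad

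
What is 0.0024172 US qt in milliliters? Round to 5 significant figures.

2.2875 mL

1 US quart = 946.353 mL.
So 0.0024172 × 946.353 ≈ 2.2875 mL.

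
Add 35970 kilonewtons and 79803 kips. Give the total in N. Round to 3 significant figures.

3.91 × 10^8 newtons

35970 kN = 3.59700 × 10^7 N and 79803 kip = 3.54981 × 10^8 N.
3.59700 × 10^7 + 3.54981 × 10^8 ≈ 3.91 × 10^8 N.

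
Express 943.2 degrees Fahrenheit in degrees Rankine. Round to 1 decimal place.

1402.9 degrees Rankine

°R = °F + 459.67.
Applying the formula gives 1402.9 °R.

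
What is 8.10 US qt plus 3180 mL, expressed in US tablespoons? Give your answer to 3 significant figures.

8.10 US qt = 518.400 US tbsp and 3180 mL = 215.057 US tbsp.
518.400 + 215.057 ≈ 733 US tbsp.

733 US tablespoons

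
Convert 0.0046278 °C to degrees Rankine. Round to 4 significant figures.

°R = (°C + 273.15) × 9/5.
Applying the formula gives 491.7 °R.

491.7 °R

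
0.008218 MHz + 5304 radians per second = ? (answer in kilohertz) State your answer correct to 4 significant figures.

9.062 kHz

0.008218 MHz = 8.21800 kHz and 5304 rad/s = 0.844158 kHz.
8.21800 + 0.844158 ≈ 9.062 kHz.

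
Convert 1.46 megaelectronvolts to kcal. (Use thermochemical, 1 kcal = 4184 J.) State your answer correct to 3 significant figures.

1 MeV = 3.82929 × 10^-17 kcal.
Thus 1.46 × 3.82929 × 10^-17 ≈ 5.59 × 10^-17 kcal.

5.59 × 10^-17 kilocalories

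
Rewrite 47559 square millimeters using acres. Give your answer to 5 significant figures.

1 mm² = 2.47105e-10 acres.
47559 × 2.47105e-10 ≈ 1.1752e-5 acre.

1.1752e-5 acres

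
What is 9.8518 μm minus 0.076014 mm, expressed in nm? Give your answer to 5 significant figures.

9.8518 μm = 9851.80 nm and 0.076014 mm = 76014.0 nm.
9851.80 − 76014.0 ≈ -66162 nm.

-66162 nm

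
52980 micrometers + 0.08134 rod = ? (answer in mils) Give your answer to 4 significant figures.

18190 mils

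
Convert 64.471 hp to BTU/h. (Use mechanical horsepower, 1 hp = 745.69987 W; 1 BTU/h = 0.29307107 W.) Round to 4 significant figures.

164000 BTU per hour

1 horsepower = 2544.43 BTU/h.
Thus 64.471 × 2544.43 ≈ 164000 BTU/h.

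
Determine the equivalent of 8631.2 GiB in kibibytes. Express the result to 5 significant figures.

1 GiB = 1.04858e+6 KiB.
So 8631.2 × 1.04858e+6 ≈ 9.0505e+9 KiB.

9.0505e+9 KiB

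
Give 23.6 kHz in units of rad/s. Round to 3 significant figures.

1 kilohertz = 6283.19 rad/s.
23.6 × 6283.19 ≈ 148000 rad/s.

148000 rad/s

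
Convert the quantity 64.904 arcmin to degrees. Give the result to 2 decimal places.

1 arcminute = 0.0166667 °.
Then 64.904 × 0.0166667 ≈ 1.08 °.

1.08 °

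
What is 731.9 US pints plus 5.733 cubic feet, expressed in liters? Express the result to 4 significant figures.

508.7 L

731.9 US pt = 346.318 L and 5.733 ft³ = 162.340 L.
346.318 + 162.340 ≈ 508.7 L.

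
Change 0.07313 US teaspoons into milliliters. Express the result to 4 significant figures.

0.3605 mL

1 US teaspoon = 4.92892 mL.
So 0.07313 × 4.92892 ≈ 0.3605 mL.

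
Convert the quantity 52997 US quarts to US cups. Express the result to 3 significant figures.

212000 US cup

1 US qt = 4.00000 US cups.
Thus 52997 × 4.00000 ≈ 212000 US cup.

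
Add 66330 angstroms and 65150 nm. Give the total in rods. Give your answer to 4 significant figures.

66330 Å = 1.31890 × 10^-6 rod and 65150 nm = 1.29543 × 10^-5 rod.
1.31890 × 10^-6 + 1.29543 × 10^-5 ≈ 1.427 × 10^-5 rod.

1.427 × 10^-5 rod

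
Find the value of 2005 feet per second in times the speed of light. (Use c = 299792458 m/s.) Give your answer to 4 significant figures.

2.038e-6 times the speed of light

1 foot per second = 1.01670e-9 c.
So 2005 × 1.01670e-9 ≈ 2.038e-6 c.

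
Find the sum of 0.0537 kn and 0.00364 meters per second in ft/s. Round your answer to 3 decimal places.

0.103 ft/s

0.0537 kn = 0.0906354 ft/s and 0.00364 m/s = 0.0119423 ft/s.
0.0906354 + 0.0119423 ≈ 0.103 ft/s.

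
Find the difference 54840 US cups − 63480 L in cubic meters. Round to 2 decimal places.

54840 US cup = 12.9745 m³ and 63480 L = 63.4800 m³.
12.9745 − 63.4800 ≈ -50.51 m³.

-50.51 m³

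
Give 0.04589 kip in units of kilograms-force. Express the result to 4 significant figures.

1 kip = 453.592 kgf.
Thus 0.04589 × 453.592 ≈ 20.82 kgf.

20.82 kgf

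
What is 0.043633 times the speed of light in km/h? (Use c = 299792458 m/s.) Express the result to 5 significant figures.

4.7091 × 10^7 kilometers per hour

1 c = 1.07925 × 10^9 km/h.
Then 0.043633 × 1.07925 × 10^9 ≈ 4.7091 × 10^7 km/h.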